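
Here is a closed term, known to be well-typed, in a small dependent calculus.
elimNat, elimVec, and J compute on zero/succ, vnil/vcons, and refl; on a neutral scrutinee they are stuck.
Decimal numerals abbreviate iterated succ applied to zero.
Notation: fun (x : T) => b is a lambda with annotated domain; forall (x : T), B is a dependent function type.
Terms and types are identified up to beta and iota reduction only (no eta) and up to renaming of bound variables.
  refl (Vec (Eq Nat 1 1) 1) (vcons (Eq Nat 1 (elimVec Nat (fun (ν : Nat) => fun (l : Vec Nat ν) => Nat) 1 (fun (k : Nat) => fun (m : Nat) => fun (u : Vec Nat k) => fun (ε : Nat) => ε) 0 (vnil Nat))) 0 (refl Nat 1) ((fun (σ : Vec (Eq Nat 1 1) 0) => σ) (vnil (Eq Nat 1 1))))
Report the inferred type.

type:
  Eq (Vec (Eq Nat 1 1) 1) (vcons (Eq Nat 1 1) 0 (refl Nat 1) (vnil (Eq Nat 1 1))) (vcons (Eq Nat 1 1) 0 (refl Nat 1) (vnil (Eq Nat 1 1)))


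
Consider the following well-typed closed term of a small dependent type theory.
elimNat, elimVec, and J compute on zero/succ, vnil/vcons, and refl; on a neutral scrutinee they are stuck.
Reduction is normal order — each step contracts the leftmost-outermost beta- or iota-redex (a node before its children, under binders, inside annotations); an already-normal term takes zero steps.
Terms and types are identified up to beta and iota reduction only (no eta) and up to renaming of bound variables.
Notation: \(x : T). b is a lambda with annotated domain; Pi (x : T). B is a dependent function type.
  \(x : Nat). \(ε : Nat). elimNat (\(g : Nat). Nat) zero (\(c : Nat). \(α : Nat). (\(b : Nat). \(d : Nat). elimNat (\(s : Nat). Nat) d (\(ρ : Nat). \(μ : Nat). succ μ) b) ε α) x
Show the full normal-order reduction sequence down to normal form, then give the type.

normal-order reduction:
  \(x : Nat). \(ε : Nat). elimNat (\(g : Nat). Nat) zero (\(c : Nat). \(α : Nat). (\(b : Nat). \(d : Nat). elimNat (\(s : Nat). Nat) d (\(ρ : Nat). \(μ : Nat). succ μ) b) ε α) x
  ~> \(x : Nat). \(ε : Nat). elimNat (\(g : Nat). Nat) zero (\(c : Nat). \(α : Nat). (\(b : Nat). elimNat (\(d : Nat). Nat) b (\(s : Nat). \(ρ : Nat). succ ρ) ε) α) x
  ~> \(x : Nat). \(ε : Nat). elimNat (\(g : Nat). Nat) zero (\(c : Nat). \(α : Nat). elimNat (\(b : Nat). Nat) α (\(d : Nat). \(s : Nat). succ s) ε) x
inferred type:
  Pi (x : Nat). Pi (ε : Nat). Nat


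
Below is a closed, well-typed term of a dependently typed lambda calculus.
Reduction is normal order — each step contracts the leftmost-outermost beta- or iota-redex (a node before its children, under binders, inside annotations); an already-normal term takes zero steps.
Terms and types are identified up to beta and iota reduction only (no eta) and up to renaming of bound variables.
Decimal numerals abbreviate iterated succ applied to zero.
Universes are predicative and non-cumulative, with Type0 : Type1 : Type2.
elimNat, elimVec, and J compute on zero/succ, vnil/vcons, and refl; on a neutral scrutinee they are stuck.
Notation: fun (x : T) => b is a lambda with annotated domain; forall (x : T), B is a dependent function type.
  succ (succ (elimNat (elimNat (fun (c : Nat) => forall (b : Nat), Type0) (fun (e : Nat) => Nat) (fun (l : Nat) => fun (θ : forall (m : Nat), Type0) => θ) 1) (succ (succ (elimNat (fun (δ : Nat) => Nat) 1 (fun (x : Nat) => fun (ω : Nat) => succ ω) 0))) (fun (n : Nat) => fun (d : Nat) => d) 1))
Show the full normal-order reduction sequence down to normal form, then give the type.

normal-order reduction sequence:
  succ (succ (elimNat (elimNat (fun (c : Nat) => forall (b : Nat), Type0) (fun (e : Nat) => Nat) (fun (l : Nat) => fun (θ : forall (m : Nat), Type0) => θ) 1) (succ (succ (elimNat (fun (δ : Nat) => Nat) 1 (fun (x : Nat) => fun (ω : Nat) => succ ω) 0))) (fun (n : Nat) => fun (d : Nat) => d) 1))
  ~> succ (succ ((fun (c : Nat) => fun (b : Nat) => b) 0 (elimNat (elimNat (fun (e : Nat) => forall (l : Nat), Type0) (fun (θ : Nat) => Nat) (fun (m : Nat) => fun (δ : forall (x : Nat), Type0) => δ) 1) (succ (succ (elimNat (fun (ω : Nat) => Nat) 1 (fun (n : Nat) => fun (d : Nat) => succ d) 0))) (fun (i : Nat) => fun (o : Nat) => o) 0)))
  ~> succ (succ ((fun (c : Nat) => c) (elimNat (elimNat (fun (b : Nat) => forall (e : Nat), Type0) (fun (l : Nat) => Nat) (fun (θ : Nat) => fun (m : forall (δ : Nat), Type0) => m) 1) (succ (succ (elimNat (fun (x : Nat) => Nat) 1 (fun (ω : Nat) => fun (n : Nat) => succ n) 0))) (fun (d : Nat) => fun (i : Nat) => i) 0)))
  ~> succ (succ (elimNat (elimNat (fun (c : Nat) => forall (b : Nat), Type0) (fun (e : Nat) => Nat) (fun (l : Nat) => fun (θ : forall (m : Nat), Type0) => θ) 1) (succ (succ (elimNat (fun (δ : Nat) => Nat) 1 (fun (x : Nat) => fun (ω : Nat) => succ ω) 0))) (fun (n : Nat) => fun (d : Nat) => d) 0))
  ~> succ (succ (succ (succ (elimNat (fun (c : Nat) => Nat) 1 (fun (b : Nat) => fun (e : Nat) => succ e) 0))))
  ~> 5
the term's type:
  Nat


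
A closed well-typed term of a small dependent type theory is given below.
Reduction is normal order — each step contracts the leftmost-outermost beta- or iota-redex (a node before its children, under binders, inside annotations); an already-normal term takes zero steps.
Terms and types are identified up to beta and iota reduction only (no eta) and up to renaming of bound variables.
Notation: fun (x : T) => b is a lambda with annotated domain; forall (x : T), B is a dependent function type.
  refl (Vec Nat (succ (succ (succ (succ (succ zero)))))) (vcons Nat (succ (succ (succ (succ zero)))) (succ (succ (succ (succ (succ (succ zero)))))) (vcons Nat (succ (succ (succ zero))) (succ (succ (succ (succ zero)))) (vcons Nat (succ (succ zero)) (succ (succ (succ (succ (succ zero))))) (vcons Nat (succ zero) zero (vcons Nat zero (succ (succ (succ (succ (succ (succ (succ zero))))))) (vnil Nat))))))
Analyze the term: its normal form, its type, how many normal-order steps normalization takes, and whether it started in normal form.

normal form:
  refl (Vec Nat (succ (succ (succ (succ (succ zero)))))) (vcons Nat (succ (succ (succ (succ zero)))) (succ (succ (succ (succ (succ (succ zero)))))) (vcons Nat (succ (succ (succ zero))) (succ (succ (succ (succ zero)))) (vcons Nat (succ (succ zero)) (succ (succ (succ (succ (succ zero))))) (vcons Nat (succ zero) zero (vcons Nat zero (succ (succ (succ (succ (succ (succ (succ zero))))))) (vnil Nat))))))
type:
  Eq (Vec Nat (succ (succ (succ (succ (succ zero)))))) (vcons Nat (succ (succ (succ (succ zero)))) (succ (succ (succ (succ (succ (succ zero)))))) (vcons Nat (succ (succ (succ zero))) (succ (succ (succ (succ zero)))) (vcons Nat (succ (succ zero)) (succ (succ (succ (succ (succ zero))))) (vcons Nat (succ zero) zero (vcons Nat zero (succ (succ (succ (succ (succ (succ (succ zero))))))) (vnil Nat)))))) (vcons Nat (succ (succ (succ (succ zero)))) (succ (succ (succ (succ (succ (succ zero)))))) (vcons Nat (succ (succ (succ zero))) (succ (succ (succ (succ zero)))) (vcons Nat (succ (succ zero)) (succ (succ (succ (succ (succ zero))))) (vcons Nat (succ zero) zero (vcons Nat zero (succ (succ (succ (succ (succ (succ (succ zero))))))) (vnil Nat))))))
steps to reach normal form (normal order): 0
started in normal form: yes


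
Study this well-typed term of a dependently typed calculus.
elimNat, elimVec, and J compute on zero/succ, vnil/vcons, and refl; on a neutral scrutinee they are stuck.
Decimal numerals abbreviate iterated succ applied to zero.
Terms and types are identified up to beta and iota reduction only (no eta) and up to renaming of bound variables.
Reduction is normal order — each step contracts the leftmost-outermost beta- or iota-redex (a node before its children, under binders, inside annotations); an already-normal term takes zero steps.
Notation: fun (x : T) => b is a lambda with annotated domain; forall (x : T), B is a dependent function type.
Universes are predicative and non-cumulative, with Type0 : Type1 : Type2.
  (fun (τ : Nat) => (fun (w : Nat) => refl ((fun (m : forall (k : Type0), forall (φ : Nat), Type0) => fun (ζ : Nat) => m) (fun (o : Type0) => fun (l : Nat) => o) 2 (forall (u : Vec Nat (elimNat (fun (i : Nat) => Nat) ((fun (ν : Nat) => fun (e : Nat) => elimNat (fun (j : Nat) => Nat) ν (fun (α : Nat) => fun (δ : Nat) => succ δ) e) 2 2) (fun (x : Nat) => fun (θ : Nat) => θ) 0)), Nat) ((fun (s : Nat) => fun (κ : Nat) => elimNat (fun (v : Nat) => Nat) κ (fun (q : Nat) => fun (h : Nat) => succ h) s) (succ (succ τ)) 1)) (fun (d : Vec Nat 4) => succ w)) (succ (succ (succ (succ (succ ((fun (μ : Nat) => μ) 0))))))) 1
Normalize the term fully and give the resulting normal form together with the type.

normal form:
  refl (forall (τ : Vec Nat 4), Nat) (fun (w : Vec Nat 4) => 6)
inferred type:
  Eq (forall (τ : Vec Nat 4), Nat) (fun (w : Vec Nat 4) => 6) (fun (m : Vec Nat 4) => 6)
observation: 17 normal-order steps normalize the term, beginning with a beta-redex.


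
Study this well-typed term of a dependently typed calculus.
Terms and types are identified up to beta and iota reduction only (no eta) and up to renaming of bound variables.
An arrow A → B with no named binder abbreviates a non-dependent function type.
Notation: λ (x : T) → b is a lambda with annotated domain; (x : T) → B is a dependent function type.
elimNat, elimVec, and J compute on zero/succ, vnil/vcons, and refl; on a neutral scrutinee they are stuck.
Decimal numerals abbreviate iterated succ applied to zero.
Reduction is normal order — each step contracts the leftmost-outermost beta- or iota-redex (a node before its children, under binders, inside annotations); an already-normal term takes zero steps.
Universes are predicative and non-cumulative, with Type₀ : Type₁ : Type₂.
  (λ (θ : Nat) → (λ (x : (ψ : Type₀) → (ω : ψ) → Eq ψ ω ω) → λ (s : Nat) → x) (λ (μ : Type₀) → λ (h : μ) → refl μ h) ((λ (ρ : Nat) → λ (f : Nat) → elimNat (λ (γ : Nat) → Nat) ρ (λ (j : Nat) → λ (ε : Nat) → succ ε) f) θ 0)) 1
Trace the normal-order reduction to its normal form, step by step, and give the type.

normal-order reduction sequence:
  (λ (θ : Nat) → (λ (x : (ψ : Type₀) → (ω : ψ) → Eq ψ ω ω) → λ (s : Nat) → x) (λ (μ : Type₀) → λ (h : μ) → refl μ h) ((λ (ρ : Nat) → λ (f : Nat) → elimNat (λ (γ : Nat) → Nat) ρ (λ (j : Nat) → λ (ε : Nat) → succ ε) f) θ 0)) 1
  ~> (λ (θ : (x : Type₀) → (ψ : x) → Eq x ψ ψ) → λ (ω : Nat) → θ) (λ (s : Type₀) → λ (μ : s) → refl s μ) ((λ (h : Nat) → λ (ρ : Nat) → elimNat (λ (f : Nat) → Nat) h (λ (γ : Nat) → λ (j : Nat) → succ j) ρ) 1 0)
  ~> (λ (θ : Nat) → λ (x : Type₀) → λ (ψ : x) → refl x ψ) ((λ (ω : Nat) → λ (s : Nat) → elimNat (λ (μ : Nat) → Nat) ω (λ (h : Nat) → λ (ρ : Nat) → succ ρ) s) 1 0)
  ~> λ (θ : Type₀) → λ (x : θ) → refl θ x
the term's type:
  (θ : Type₀) → (x : θ) → Eq θ x x


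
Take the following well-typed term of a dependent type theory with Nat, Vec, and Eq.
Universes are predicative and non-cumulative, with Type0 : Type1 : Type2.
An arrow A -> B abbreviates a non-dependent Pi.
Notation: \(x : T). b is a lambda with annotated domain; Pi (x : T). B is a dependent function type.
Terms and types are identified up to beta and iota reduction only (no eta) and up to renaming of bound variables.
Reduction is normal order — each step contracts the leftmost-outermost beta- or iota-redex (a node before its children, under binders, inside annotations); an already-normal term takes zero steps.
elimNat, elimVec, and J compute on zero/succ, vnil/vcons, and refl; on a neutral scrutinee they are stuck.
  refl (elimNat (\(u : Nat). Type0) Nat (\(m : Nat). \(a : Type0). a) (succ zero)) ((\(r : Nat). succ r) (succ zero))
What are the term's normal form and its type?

normal form:
  refl Nat (succ (succ zero))
the term's type:
  Eq Nat (succ (succ zero)) (succ (succ zero))


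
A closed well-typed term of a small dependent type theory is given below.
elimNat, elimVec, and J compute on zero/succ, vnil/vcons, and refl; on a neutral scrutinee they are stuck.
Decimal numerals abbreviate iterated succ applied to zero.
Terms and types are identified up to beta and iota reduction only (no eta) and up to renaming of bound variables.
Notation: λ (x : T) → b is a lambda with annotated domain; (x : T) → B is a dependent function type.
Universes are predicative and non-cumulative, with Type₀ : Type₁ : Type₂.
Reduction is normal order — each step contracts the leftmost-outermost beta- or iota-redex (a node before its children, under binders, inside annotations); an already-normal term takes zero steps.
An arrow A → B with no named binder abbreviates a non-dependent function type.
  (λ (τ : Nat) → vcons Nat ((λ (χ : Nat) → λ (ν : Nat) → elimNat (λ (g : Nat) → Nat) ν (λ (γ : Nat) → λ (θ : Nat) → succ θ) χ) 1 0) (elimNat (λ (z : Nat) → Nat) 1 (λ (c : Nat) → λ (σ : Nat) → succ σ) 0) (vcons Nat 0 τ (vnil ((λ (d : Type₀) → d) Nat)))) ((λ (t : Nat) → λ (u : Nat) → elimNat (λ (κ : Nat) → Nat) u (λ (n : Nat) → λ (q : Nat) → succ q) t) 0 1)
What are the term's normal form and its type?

reduced normal form:
  vcons Nat 1 1 (vcons Nat 0 1 (vnil Nat))
type:
  Vec Nat 2
observation: 12 normal-order steps separate the term from its normal form.


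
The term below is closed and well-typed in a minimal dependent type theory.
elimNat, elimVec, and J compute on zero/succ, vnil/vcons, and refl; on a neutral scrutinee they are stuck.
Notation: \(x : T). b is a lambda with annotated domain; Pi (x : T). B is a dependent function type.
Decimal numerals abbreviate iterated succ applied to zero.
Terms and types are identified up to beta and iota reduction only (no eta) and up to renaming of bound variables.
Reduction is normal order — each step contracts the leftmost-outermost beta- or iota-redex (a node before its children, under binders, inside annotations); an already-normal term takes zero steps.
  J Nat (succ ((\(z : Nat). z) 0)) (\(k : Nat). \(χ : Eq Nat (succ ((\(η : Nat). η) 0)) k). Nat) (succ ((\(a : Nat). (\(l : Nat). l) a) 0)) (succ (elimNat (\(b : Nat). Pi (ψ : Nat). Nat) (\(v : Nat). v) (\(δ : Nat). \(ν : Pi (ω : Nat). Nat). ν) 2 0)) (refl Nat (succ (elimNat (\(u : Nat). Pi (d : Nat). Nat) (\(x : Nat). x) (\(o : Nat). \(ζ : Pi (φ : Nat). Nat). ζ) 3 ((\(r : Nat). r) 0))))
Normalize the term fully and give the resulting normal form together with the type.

reduced normal form:
  1
inferred type:
  Nat


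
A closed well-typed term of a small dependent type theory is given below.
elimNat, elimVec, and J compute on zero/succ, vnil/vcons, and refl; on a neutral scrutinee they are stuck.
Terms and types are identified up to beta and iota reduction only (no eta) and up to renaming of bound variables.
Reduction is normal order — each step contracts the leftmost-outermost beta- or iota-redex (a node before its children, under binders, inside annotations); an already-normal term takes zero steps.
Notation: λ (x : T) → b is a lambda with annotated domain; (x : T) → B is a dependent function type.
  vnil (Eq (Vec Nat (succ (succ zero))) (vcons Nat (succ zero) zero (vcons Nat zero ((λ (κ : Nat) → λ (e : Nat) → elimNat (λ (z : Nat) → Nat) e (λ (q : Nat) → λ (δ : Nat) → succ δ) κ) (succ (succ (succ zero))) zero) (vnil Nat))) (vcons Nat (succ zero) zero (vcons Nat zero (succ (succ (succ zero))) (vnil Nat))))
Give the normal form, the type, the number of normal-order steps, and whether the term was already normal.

normal form:
  vnil (Eq (Vec Nat (succ (succ zero))) (vcons Nat (succ zero) zero (vcons Nat zero (succ (succ (succ zero))) (vnil Nat))) (vcons Nat (succ zero) zero (vcons Nat zero (succ (succ (succ zero))) (vnil Nat))))
type:
  Vec (Eq (Vec Nat (succ (succ zero))) (vcons Nat (succ zero) zero (vcons Nat zero (succ (succ (succ zero))) (vnil Nat))) (vcons Nat (succ zero) zero (vcons Nat zero (succ (succ (succ zero))) (vnil Nat)))) zero
normal-order step count: 12
started in normal form: no
first redex: a beta-redex


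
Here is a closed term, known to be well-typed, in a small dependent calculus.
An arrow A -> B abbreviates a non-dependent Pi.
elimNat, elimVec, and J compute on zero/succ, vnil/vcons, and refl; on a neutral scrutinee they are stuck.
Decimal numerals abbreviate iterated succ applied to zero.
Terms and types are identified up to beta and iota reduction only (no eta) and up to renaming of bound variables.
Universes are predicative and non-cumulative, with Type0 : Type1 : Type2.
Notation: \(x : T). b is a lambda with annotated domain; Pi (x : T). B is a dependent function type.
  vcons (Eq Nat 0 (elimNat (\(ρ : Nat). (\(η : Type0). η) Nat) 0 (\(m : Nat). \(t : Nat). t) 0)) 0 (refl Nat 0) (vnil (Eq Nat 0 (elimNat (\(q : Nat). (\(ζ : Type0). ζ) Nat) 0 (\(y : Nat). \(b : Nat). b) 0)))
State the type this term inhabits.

type:
  Vec (Eq Nat 0 0) 1


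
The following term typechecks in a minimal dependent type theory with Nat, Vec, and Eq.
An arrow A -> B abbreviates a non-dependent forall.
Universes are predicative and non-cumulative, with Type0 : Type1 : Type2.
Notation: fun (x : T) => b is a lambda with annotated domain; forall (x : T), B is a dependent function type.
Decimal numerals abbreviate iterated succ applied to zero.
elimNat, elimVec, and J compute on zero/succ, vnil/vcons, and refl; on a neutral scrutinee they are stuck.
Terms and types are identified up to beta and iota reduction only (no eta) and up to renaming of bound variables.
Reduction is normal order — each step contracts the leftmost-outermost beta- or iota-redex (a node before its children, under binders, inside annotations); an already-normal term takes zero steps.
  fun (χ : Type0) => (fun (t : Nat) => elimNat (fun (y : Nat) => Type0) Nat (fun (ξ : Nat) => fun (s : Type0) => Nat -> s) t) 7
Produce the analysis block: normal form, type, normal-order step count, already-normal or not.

resulting normal form:
  fun (χ : Type0) => Nat -> Nat -> Nat -> Nat -> Nat -> Nat -> Nat -> Nat
type:
  Type0 -> Type0
normal-order step count: 23
already normal: no
first redex: a beta-redex


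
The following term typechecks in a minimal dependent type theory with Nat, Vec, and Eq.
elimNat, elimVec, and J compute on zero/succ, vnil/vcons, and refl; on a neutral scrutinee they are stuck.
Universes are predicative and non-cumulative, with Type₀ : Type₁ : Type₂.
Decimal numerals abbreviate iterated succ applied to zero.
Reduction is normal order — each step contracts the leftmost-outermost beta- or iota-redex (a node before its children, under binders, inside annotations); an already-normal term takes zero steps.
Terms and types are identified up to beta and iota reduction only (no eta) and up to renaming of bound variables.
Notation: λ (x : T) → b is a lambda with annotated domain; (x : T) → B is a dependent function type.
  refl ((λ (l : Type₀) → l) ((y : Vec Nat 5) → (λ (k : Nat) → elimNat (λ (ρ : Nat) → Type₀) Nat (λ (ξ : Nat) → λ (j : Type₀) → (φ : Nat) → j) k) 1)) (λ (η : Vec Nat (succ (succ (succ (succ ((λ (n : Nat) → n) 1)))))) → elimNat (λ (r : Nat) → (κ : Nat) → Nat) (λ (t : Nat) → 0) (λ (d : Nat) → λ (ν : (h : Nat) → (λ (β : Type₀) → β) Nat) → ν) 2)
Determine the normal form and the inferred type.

normal form:
  refl ((l : Vec Nat 5) → (y : Nat) → Nat) (λ (k : Vec Nat 5) → λ (ρ : Nat) → 0)
inferred type:
  Eq ((l : Vec Nat 5) → (y : Nat) → Nat) (λ (k : Vec Nat 5) → λ (ρ : Nat) → 0) (λ (ξ : Vec Nat 5) → λ (j : Nat) → 0)
observation: contracting a beta-redex first, the term normalizes in 14 steps.


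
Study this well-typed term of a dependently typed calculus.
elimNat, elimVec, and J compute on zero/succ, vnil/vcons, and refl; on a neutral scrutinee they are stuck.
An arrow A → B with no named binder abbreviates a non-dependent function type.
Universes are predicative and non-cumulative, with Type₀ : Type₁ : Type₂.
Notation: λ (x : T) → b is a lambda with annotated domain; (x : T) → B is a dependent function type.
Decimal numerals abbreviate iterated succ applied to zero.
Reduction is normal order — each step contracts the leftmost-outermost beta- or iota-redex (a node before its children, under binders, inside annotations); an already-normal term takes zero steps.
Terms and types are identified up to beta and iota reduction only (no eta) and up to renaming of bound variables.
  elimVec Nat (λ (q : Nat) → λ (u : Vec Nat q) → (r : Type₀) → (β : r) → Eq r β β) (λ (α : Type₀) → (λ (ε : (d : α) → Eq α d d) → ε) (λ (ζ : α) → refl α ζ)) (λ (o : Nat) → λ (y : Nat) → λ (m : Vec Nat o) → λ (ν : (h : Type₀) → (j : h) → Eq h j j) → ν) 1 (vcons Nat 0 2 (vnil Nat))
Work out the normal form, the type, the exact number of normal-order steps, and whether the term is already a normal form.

normal form:
  λ (q : Type₀) → λ (u : q) → refl q u
the term's type:
  (q : Type₀) → (u : q) → Eq q u u
reduction steps (normal order): 7
started in normal form: no
first contracted redex: an elimVec iota-redex


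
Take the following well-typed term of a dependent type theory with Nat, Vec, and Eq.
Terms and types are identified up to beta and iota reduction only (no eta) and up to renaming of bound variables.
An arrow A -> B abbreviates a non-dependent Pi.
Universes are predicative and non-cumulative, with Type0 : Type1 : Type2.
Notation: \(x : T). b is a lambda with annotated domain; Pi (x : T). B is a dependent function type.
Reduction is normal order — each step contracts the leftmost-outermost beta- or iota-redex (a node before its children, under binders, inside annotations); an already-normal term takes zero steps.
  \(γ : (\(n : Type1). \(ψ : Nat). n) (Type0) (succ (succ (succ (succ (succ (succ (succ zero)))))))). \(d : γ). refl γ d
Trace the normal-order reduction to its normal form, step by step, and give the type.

reduction (normal order):
  \(γ : (\(n : Type1). \(ψ : Nat). n) (Type0) (succ (succ (succ (succ (succ (succ (succ zero)))))))). \(d : γ). refl γ d
  ~> \(γ : (\(n : Nat). Type0) (succ (succ (succ (succ (succ (succ (succ zero)))))))). \(ψ : γ). refl γ ψ
  ~> \(γ : Type0). \(n : γ). refl γ n
the term's type:
  Pi (γ : Type0). Pi (n : γ). Eq γ n n


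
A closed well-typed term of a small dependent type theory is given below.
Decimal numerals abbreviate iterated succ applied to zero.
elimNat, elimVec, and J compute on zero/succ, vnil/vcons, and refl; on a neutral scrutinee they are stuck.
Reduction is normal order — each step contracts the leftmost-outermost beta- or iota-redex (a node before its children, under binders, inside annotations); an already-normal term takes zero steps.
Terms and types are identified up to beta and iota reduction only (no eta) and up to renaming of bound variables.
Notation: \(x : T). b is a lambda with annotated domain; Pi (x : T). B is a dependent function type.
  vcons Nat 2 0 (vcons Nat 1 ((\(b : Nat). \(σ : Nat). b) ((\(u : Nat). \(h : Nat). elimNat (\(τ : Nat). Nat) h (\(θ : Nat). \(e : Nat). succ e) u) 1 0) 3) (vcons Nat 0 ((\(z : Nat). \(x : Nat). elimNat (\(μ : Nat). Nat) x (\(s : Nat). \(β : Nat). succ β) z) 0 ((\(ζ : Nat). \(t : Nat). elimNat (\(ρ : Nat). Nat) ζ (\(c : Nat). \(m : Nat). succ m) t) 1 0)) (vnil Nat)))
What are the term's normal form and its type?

resulting normal form:
  vcons Nat 2 0 (vcons Nat 1 1 (vcons Nat 0 1 (vnil Nat)))
type:
  Vec Nat 3
observation: the term reaches its normal form after 14 normal-order steps.


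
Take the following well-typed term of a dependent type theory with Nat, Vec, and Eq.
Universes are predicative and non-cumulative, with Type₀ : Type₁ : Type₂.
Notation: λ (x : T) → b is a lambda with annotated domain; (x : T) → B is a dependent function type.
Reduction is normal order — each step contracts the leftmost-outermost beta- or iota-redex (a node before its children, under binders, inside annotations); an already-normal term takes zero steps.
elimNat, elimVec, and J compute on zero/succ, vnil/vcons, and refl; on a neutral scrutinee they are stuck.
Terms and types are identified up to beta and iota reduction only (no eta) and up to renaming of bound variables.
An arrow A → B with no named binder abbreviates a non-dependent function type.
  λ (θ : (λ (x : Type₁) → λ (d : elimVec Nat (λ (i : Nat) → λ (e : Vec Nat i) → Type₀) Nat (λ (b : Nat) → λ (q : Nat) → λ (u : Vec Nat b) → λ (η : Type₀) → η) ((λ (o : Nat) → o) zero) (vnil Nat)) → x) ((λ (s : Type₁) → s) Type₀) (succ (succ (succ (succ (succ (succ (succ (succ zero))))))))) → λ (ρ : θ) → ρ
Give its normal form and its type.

normal form:
  λ (θ : Type₀) → λ (x : θ) → x
type:
  (θ : Type₀) → θ → θ


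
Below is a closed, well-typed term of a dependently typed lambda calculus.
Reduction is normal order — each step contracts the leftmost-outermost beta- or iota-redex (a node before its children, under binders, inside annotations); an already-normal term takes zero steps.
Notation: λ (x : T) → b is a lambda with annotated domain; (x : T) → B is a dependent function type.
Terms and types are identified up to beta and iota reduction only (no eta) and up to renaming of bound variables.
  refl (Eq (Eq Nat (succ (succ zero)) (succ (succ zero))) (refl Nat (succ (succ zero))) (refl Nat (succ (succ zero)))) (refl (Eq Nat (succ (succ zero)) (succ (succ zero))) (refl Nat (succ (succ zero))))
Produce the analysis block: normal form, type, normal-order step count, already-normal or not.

reduced normal form:
  refl (Eq (Eq Nat (succ (succ zero)) (succ (succ zero))) (refl Nat (succ (succ zero))) (refl Nat (succ (succ zero)))) (refl (Eq Nat (succ (succ zero)) (succ (succ zero))) (refl Nat (succ (succ zero))))
type:
  Eq (Eq (Eq Nat (succ (succ zero)) (succ (succ zero))) (refl Nat (succ (succ zero))) (refl Nat (succ (succ zero)))) (refl (Eq Nat (succ (succ zero)) (succ (succ zero))) (refl Nat (succ (succ zero)))) (refl (Eq Nat (succ (succ zero)) (succ (succ zero))) (refl Nat (succ (succ zero))))
reduction steps (normal order): 0
already normal: yes


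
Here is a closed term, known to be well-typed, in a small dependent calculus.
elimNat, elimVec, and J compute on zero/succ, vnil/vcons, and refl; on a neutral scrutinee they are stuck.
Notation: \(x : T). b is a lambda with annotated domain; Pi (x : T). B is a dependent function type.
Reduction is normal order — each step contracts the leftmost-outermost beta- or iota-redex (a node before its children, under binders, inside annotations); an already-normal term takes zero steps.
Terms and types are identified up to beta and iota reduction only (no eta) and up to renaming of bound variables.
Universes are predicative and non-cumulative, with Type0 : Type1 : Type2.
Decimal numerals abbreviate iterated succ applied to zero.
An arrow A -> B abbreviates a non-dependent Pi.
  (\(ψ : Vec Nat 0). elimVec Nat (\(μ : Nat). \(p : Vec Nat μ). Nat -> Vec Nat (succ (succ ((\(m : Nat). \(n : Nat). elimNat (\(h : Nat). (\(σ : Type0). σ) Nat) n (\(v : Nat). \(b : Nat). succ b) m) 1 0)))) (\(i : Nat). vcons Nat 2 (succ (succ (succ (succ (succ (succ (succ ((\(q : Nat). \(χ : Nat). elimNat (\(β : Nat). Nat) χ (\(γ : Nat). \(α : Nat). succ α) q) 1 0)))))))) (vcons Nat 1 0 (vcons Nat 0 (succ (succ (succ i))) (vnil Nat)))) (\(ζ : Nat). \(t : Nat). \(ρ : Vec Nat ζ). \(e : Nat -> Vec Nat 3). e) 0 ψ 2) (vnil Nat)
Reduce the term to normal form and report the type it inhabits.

resulting normal form:
  vcons Nat 2 8 (vcons Nat 1 0 (vcons Nat 0 5 (vnil Nat)))
type:
  Vec Nat 3
observation: normalization takes exactly 9 steps under the normal-order strategy.


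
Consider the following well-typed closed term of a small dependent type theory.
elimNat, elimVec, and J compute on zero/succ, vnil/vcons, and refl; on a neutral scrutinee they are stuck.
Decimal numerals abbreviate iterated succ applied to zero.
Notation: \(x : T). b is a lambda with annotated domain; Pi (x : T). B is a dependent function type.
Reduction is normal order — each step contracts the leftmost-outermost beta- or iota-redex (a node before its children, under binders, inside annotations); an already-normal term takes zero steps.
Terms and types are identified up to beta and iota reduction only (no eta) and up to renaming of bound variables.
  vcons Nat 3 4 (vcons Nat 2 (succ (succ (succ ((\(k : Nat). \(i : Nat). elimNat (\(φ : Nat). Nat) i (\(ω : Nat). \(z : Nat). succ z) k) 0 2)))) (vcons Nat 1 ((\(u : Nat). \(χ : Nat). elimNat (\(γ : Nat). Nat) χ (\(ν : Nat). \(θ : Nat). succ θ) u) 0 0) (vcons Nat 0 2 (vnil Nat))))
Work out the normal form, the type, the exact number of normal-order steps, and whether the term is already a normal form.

reduced normal form:
  vcons Nat 3 4 (vcons Nat 2 5 (vcons Nat 1 0 (vcons Nat 0 2 (vnil Nat))))
type:
  Vec Nat 4
steps to reach normal form (normal order): 6
term was already normal: no
first contracted redex: a beta-redex


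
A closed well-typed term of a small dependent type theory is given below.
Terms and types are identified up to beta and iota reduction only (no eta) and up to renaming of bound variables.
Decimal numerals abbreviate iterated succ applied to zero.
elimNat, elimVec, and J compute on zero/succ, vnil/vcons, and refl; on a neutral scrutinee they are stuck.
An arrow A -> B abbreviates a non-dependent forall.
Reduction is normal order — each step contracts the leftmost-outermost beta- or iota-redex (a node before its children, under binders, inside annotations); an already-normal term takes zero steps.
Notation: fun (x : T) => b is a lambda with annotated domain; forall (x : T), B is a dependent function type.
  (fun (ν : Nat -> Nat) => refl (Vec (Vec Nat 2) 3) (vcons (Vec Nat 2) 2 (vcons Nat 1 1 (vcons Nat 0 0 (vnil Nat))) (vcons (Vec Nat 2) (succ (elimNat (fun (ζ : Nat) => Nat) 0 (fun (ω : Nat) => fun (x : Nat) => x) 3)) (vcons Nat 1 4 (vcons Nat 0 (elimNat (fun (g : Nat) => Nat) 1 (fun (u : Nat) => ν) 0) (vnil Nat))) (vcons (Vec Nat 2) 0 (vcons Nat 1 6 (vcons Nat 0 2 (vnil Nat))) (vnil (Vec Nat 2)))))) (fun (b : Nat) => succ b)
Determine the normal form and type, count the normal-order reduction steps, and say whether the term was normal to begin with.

reduced normal form:
  refl (Vec (Vec Nat 2) 3) (vcons (Vec Nat 2) 2 (vcons Nat 1 1 (vcons Nat 0 0 (vnil Nat))) (vcons (Vec Nat 2) 1 (vcons Nat 1 4 (vcons Nat 0 1 (vnil Nat))) (vcons (Vec Nat 2) 0 (vcons Nat 1 6 (vcons Nat 0 2 (vnil Nat))) (vnil (Vec Nat 2)))))
type:
  Eq (Vec (Vec Nat 2) 3) (vcons (Vec Nat 2) 2 (vcons Nat 1 1 (vcons Nat 0 0 (vnil Nat))) (vcons (Vec Nat 2) 1 (vcons Nat 1 4 (vcons Nat 0 1 (vnil Nat))) (vcons (Vec Nat 2) 0 (vcons Nat 1 6 (vcons Nat 0 2 (vnil Nat))) (vnil (Vec Nat 2))))) (vcons (Vec Nat 2) 2 (vcons Nat 1 1 (vcons Nat 0 0 (vnil Nat))) (vcons (Vec Nat 2) 1 (vcons Nat 1 4 (vcons Nat 0 1 (vnil Nat))) (vcons (Vec Nat 2) 0 (vcons Nat 1 6 (vcons Nat 0 2 (vnil Nat))) (vnil (Vec Nat 2)))))
normal-order step count: 12
started in normal form: no
first redex: a beta-redex


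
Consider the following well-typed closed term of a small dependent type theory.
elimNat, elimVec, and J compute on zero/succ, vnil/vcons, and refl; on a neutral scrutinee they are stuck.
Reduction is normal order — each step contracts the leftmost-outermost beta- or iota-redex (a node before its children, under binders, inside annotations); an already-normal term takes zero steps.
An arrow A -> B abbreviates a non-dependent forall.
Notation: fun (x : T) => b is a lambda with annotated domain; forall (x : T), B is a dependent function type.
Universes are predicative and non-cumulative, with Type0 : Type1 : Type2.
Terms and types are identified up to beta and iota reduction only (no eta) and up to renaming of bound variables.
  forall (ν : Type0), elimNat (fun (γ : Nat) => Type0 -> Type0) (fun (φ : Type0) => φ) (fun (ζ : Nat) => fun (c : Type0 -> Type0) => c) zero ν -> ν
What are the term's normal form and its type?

resulting normal form:
  forall (ν : Type0), ν -> ν
inferred type:
  Type1
observation: contracting an elimNat iota-redex first, the term normalizes in 2 steps.


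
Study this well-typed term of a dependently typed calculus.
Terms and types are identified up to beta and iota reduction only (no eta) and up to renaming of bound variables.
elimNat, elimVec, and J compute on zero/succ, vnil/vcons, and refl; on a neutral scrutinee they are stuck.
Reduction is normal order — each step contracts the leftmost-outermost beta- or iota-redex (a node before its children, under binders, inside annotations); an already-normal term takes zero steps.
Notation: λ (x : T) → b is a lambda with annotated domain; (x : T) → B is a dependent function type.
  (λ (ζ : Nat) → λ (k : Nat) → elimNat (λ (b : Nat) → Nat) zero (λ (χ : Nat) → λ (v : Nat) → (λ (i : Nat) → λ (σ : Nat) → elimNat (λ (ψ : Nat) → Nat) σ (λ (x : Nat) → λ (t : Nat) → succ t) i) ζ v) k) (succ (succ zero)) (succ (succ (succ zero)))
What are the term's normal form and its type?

normal form:
  succ (succ (succ (succ (succ (succ zero)))))
type:
  Nat
observation: 39 normal-order steps separate the term from its normal form.


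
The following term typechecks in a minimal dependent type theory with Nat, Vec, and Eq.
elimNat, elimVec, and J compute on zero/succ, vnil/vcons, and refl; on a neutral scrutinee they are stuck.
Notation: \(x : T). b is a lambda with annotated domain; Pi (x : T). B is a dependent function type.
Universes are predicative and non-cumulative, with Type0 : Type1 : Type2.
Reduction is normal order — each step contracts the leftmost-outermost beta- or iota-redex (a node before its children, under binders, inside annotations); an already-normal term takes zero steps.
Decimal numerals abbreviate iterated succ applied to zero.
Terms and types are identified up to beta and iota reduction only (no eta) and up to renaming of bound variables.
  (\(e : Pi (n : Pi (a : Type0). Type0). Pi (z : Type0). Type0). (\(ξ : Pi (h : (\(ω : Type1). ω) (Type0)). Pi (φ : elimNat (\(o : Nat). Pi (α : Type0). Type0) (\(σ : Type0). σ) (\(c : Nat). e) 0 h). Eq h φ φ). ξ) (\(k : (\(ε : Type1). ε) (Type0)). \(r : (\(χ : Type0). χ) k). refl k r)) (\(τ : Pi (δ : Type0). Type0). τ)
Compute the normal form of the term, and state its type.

reduced normal form:
  \(e : Type0). \(n : e). refl e n
the term's type:
  Pi (e : Type0). Pi (n : e). Eq e n n
observation: 4 normal-order steps separate the term from its normal form.


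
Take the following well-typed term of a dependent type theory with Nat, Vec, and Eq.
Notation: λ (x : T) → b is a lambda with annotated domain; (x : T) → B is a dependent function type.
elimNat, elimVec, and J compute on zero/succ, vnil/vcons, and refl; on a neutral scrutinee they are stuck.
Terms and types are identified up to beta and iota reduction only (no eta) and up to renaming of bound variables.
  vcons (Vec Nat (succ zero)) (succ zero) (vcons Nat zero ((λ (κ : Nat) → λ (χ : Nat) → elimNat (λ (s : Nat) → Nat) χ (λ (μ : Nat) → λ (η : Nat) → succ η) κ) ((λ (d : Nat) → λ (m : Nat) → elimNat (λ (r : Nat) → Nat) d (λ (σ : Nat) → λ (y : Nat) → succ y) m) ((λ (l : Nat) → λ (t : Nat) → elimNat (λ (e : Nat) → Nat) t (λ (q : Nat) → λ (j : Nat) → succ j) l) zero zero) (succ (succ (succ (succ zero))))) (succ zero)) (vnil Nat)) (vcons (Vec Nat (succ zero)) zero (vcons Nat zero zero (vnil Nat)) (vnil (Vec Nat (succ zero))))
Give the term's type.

inferred type:
  Vec (Vec Nat (succ zero)) (succ (succ zero))


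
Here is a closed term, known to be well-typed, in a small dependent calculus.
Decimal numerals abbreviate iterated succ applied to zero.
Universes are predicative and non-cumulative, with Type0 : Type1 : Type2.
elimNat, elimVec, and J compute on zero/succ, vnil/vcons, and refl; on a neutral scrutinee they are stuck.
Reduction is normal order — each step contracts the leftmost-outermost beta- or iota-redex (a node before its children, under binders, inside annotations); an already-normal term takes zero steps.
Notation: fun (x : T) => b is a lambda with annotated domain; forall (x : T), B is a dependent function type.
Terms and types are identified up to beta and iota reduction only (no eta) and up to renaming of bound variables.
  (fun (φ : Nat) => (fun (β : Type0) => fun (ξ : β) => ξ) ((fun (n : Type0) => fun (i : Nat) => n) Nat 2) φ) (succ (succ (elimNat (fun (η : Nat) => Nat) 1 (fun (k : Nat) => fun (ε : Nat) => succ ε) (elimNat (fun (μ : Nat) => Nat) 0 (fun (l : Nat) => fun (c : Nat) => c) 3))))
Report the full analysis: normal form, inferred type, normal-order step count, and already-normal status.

reduced normal form:
  3
inferred type:
  Nat
normal-order step count: 14
started in normal form: no
first redex: a beta-redex


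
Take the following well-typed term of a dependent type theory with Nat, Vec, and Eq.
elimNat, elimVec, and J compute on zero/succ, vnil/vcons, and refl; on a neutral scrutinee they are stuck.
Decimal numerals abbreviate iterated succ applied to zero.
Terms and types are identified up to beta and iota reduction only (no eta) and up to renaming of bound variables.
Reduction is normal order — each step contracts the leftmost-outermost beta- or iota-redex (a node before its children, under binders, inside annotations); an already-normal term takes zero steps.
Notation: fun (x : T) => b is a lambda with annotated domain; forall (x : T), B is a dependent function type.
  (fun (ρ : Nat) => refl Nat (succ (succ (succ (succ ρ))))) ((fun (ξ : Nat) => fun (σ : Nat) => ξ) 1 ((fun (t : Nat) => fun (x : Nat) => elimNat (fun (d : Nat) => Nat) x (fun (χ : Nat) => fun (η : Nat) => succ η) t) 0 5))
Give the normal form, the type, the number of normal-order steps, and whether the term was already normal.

normal form:
  refl Nat 5
the term's type:
  Eq Nat 5 5
steps to reach normal form (normal order): 3
already normal: no
first contracted redex: a beta-redex


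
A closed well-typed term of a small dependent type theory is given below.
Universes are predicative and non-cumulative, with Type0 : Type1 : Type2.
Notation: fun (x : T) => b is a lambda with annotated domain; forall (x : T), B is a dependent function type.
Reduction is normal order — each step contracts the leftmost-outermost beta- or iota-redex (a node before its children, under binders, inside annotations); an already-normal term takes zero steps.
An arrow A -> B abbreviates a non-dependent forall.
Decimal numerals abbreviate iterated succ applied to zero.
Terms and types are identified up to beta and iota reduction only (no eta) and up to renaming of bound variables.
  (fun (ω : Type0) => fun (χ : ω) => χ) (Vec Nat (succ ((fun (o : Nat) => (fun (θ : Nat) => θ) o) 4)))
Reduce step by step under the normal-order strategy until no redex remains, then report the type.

reduction (normal order):
  (fun (ω : Type0) => fun (χ : ω) => χ) (Vec Nat (succ ((fun (o : Nat) => (fun (θ : Nat) => θ) o) 4)))
  ~> fun (ω : Vec Nat (succ ((fun (χ : Nat) => (fun (o : Nat) => o) χ) 4))) => ω
  ~> fun (ω : Vec Nat (succ ((fun (χ : Nat) => χ) 4))) => ω
  ~> fun (ω : Vec Nat 5) => ω
the term's type:
  Vec Nat 5 -> Vec Nat 5


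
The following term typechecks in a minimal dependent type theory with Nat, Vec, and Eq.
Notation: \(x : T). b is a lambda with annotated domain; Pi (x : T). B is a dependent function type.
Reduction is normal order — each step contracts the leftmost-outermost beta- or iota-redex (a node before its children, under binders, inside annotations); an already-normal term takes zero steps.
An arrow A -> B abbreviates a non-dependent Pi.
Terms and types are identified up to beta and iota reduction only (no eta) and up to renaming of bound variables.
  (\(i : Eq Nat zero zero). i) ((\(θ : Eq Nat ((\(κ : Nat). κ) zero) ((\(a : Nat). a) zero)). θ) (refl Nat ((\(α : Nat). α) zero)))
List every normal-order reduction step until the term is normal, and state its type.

reduction (normal order):
  (\(i : Eq Nat zero zero). i) ((\(θ : Eq Nat ((\(κ : Nat). κ) zero) ((\(a : Nat). a) zero)). θ) (refl Nat ((\(α : Nat). α) zero)))
  ~> (\(i : Eq Nat ((\(θ : Nat). θ) zero) ((\(κ : Nat). κ) zero)). i) (refl Nat ((\(a : Nat). a) zero))
  ~> refl Nat ((\(i : Nat). i) zero)
  ~> refl Nat zero
type:
  Eq Nat zero zero
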